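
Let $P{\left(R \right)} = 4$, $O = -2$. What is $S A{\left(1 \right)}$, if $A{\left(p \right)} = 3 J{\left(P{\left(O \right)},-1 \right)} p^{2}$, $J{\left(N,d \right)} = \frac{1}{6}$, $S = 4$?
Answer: $2$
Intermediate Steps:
$J{\left(N,d \right)} = \frac{1}{6}$
$A{\left(p \right)} = \frac{p^{2}}{2}$ ($A{\left(p \right)} = 3 \cdot \frac{1}{6} p^{2} = \frac{p^{2}}{2}$)
$S A{\left(1 \right)} = 4 \frac{1^{2}}{2} = 4 \cdot \frac{1}{2} \cdot 1 = 4 \cdot \frac{1}{2} = 2$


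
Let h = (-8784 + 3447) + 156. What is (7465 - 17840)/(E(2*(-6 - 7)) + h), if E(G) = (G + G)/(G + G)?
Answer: 2075/1036 ≈ 2.0029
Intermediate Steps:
h = -5181 (h = -5337 + 156 = -5181)
E(G) = 1 (E(G) = (2*G)/((2*G)) = (2*G)*(1/(2*G)) = 1)
(7465 - 17840)/(E(2*(-6 - 7)) + h) = (7465 - 17840)/(1 - 5181) = -10375/(-5180) = -10375*(-1/5180) = 2075/1036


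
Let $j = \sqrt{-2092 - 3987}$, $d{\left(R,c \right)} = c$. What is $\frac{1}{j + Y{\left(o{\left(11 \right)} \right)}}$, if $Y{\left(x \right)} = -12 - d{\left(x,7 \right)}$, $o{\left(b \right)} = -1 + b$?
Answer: $- \frac{19}{6440} - \frac{i \sqrt{6079}}{6440} \approx -0.0029503 - 0.012107 i$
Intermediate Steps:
$Y{\left(x \right)} = -19$ ($Y{\left(x \right)} = -12 - 7 = -19$)
$j = i \sqrt{6079}$ ($j = \sqrt{-6079} = i \sqrt{6079} \approx 77.968 i$)
$\frac{1}{j + Y{\left(o{\left(11 \right)} \right)}} = \frac{1}{i \sqrt{6079} - 19} = \frac{1}{-19 + i \sqrt{6079}}$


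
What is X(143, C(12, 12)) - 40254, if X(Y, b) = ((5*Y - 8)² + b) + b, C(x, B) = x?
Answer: 459619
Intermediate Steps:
X(Y, b) = (-8 + 5*Y)² + 2*b (X(Y, b) = ((-8 + 5*Y)² + b) + b = (b + (-8 + 5*Y)²) + b = (-8 + 5*Y)² + 2*b)
X(143, C(12, 12)) - 40254 = ((-8 + 5*143)² + 2*12) - 40254 = ((-8 + 715)² + 24) - 40254 = (707² + 24) - 40254 = (499849 + 24) - 40254 = 499873 - 40254 = 459619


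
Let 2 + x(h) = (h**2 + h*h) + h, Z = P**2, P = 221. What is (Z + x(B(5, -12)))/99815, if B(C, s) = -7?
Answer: 9786/19963 ≈ 0.49021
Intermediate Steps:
Z = 48841 (Z = 221**2 = 48841)
x(h) = -2 + h + 2*h**2 (x(h) = -2 + ((h**2 + h*h) + h) = -2 + ((h**2 + h**2) + h) = -2 + (2*h**2 + h) = -2 + (h + 2*h**2) = -2 + h + 2*h**2)
(Z + x(B(5, -12)))/99815 = (48841 + (-2 - 7 + 2*(-7)**2))/99815 = (48841 + (-2 - 7 + 2*49))*(1/99815) = (48841 + (-2 - 7 + 98))*(1/99815) = (48841 + 89)*(1/99815) = 48930*(1/99815) = 9786/19963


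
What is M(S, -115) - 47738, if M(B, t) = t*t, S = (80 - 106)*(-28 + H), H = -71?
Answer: -34513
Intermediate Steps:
S = 2574 (S = (80 - 106)*(-28 - 71) = -26*(-99) = 2574)
M(B, t) = t**2
M(S, -115) - 47738 = (-115)**2 - 47738 = 13225 - 47738 = -34513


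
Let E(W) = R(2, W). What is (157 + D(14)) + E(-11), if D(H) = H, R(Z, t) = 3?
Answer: 174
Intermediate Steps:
E(W) = 3
(157 + D(14)) + E(-11) = (157 + 14) + 3 = 171 + 3 = 174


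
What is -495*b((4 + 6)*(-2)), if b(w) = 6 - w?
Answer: -12870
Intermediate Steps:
-495*b((4 + 6)*(-2)) = -495*(6 - (4 + 6)*(-2)) = -495*(6 - 10*(-2)) = -495*(6 - 1*(-20)) = -495*(6 + 20) = -495*26 = -12870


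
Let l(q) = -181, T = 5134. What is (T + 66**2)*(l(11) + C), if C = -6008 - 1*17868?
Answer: -228300930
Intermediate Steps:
C = -23876 (C = -6008 - 17868 = -23876)
(T + 66**2)*(l(11) + C) = (5134 + 66**2)*(-181 - 23876) = (5134 + 4356)*(-24057) = 9490*(-24057) = -228300930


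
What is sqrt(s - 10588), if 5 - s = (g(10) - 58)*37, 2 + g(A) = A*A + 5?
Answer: 2*I*sqrt(3062) ≈ 110.67*I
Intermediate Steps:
g(A) = 3 + A**2 (g(A) = -2 + (A*A + 5) = -2 + (A**2 + 5) = -2 + (5 + A**2) = 3 + A**2)
s = -1660 (s = 5 - ((3 + 10**2) - 58)*37 = 5 - ((3 + 100) - 58)*37 = 5 - (103 - 58)*37 = 5 - 45*37 = 5 - 1*1665 = 5 - 1665 = -1660)
sqrt(s - 10588) = sqrt(-1660 - 10588) = sqrt(-12248) = 2*I*sqrt(3062)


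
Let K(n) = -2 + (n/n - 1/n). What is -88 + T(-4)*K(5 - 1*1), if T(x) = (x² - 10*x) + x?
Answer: -153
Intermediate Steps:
T(x) = x² - 9*x
K(n) = -1 - 1/n (K(n) = -2 + (1 - 1/n) = -1 - 1/n)
-88 + T(-4)*K(5 - 1*1) = -88 + (-4*(-9 - 4))*((-1 - (5 - 1*1))/(5 - 1*1)) = -88 + (-4*(-13))*((-1 - (5 - 1))/(5 - 1)) = -88 + 52*((-1 - 1*4)/4) = -88 + 52*((-1 - 4)/4) = -88 + 52*((¼)*(-5)) = -88 + 52*(-5/4) = -88 - 65 = -153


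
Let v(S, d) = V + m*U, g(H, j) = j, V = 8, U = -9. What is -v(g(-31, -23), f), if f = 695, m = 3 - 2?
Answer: 1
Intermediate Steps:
m = 1
v(S, d) = -1 (v(S, d) = 8 + 1*(-9) = 8 - 9 = -1)
-v(g(-31, -23), f) = -1*(-1) = 1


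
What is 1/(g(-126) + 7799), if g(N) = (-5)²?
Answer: 1/7824 ≈ 0.00012781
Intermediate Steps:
g(N) = 25
1/(g(-126) + 7799) = 1/(25 + 7799) = 1/7824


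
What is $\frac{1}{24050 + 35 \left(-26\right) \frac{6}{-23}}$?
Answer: $\frac{23}{558610} \approx 4.1174 \cdot 10^{-5}$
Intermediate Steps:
$\frac{1}{24050 + 35 \left(-26\right) \frac{6}{-23}} = \frac{1}{24050 - 910 \cdot 6 \left(- \frac{1}{23}\right)} = \frac{1}{24050 - - \frac{5460}{23}} = \frac{1}{24050 + \frac{5460}{23}} = \frac{1}{\frac{558610}{23}} = \frac{23}{558610}$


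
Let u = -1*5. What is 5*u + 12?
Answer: -13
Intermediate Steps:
u = -5
5*u + 12 = 5*(-5) + 12 = -25 + 12 = -13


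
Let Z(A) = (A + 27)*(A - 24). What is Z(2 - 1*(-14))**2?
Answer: 118336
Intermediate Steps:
Z(A) = (-24 + A)*(27 + A) (Z(A) = (27 + A)*(-24 + A) = (-24 + A)*(27 + A))
Z(2 - 1*(-14))**2 = (-648 + (2 - 1*(-14))**2 + 3*(2 - 1*(-14)))**2 = (-648 + (2 + 14)**2 + 3*(2 + 14))**2 = (-648 + 16**2 + 3*16)**2 = (-648 + 256 + 48)**2 = (-344)**2 = 118336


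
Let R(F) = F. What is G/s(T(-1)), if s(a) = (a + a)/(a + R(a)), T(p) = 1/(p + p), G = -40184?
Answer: -40184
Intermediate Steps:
T(p) = 1/(2*p)
s(a) = 1 (s(a) = (a + a)/(a + a) = (2*a)/((2*a)) = (2*a)*(1/(2*a)) = 1)
G/s(T(-1)) = -40184/1 = -40184*1 = -40184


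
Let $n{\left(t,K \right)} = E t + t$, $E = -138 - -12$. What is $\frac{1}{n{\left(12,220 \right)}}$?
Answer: $- \frac{1}{1500} \approx -0.00066667$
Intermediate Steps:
$E = -126$ ($E = -138 + 12 = -126$)
$n{\left(t,K \right)} = - 125 t$ ($n{\left(t,K \right)} = - 126 t + t = - 125 t$)
$\frac{1}{n{\left(12,220 \right)}} = \frac{1}{\left(-125\right) 12} = \frac{1}{-1500} = - \frac{1}{1500}$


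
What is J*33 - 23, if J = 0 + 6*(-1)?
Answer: -221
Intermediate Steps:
J = -6 (J = 0 - 6 = -6)
J*33 - 23 = -6*33 - 23 = -198 - 23 = -221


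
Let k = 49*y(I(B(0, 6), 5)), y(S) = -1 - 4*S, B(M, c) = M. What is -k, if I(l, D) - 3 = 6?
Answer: 1813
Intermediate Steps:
I(l, D) = 9 (I(l, D) = 3 + 6 = 9)
k = -1813 (k = 49*(-1 - 4*9) = 49*(-1 - 36) = 49*(-37) = -1813)
-k = -1*(-1813) = 1813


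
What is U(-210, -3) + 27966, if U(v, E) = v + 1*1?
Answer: 27757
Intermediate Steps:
U(v, E) = 1 + v (U(v, E) = v + 1 = 1 + v)
U(-210, -3) + 27966 = (1 - 210) + 27966 = -209 + 27966 = 27757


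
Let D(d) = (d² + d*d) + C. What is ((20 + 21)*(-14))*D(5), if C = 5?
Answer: -31570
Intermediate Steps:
D(d) = 5 + 2*d² (D(d) = (d² + d*d) + 5 = (d² + d²) + 5 = 2*d² + 5 = 5 + 2*d²)
((20 + 21)*(-14))*D(5) = ((20 + 21)*(-14))*(5 + 2*5²) = (41*(-14))*(5 + 2*25) = -574*(5 + 50) = -574*55 = -31570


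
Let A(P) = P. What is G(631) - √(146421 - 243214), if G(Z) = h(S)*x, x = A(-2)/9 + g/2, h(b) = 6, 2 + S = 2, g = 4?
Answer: 32/3 - I*√96793 ≈ 10.667 - 311.12*I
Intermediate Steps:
S = 0 (S = -2 + 2 = 0)
x = 16/9 (x = -2/9 + 4/2 = -2*⅑ + 4*(½) = -2/9 + 2 = 16/9 ≈ 1.7778)
G(Z) = 32/3 (G(Z) = 6*(16/9) = 32/3)
G(631) - √(146421 - 243214) = 32/3 - √(146421 - 243214) = 32/3 - √(-96793) = 32/3 - I*√96793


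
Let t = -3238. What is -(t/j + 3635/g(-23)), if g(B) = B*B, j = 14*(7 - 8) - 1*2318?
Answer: -5094861/616814 ≈ -8.2600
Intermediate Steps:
j = -2332 (j = 14*(-1) - 2318 = -14 - 2318 = -2332)
g(B) = B²
-(t/j + 3635/g(-23)) = -(-3238/(-2332) + 3635/((-23)²)) = -(-3238*(-1/2332) + 3635/529) = -(1619/1166 + 3635*(1/529)) = -(1619/1166 + 3635/529) = -1*5094861/616814 = -5094861/616814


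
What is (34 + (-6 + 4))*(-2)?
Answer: -64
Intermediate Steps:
(34 + (-6 + 4))*(-2) = (34 - 2)*(-2) = 32*(-2) = -64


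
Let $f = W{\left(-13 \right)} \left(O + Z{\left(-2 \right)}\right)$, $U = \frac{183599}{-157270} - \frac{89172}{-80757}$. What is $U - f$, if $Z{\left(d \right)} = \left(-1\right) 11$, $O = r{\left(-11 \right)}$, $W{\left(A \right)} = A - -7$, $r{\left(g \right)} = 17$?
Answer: $\frac{50713410893}{1411183710} \approx 35.937$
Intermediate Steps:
$W{\left(A \right)} = 7 + A$ ($W{\left(A \right)} = A + 7 = 7 + A$)
$O = 17$
$Z{\left(d \right)} = -11$
$U = - \frac{89202667}{1411183710}$ ($U = 183599 \left(- \frac{1}{157270}\right) - - \frac{9908}{8973} = - \frac{183599}{157270} + \frac{9908}{8973} = - \frac{89202667}{1411183710} \approx -0.063211$)
$f = -36$ ($f = \left(7 - 13\right) \left(17 - 11\right) = \left(-6\right) 6 = -36$)
$U - f = - \frac{89202667}{1411183710} - -36 = - \frac{89202667}{1411183710} + 36 = \frac{50713410893}{1411183710}$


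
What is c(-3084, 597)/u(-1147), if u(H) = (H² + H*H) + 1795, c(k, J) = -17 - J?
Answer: -614/2633013 ≈ -0.00023319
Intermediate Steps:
u(H) = 1795 + 2*H² (u(H) = (H² + H²) + 1795 = 2*H² + 1795 = 1795 + 2*H²)
c(-3084, 597)/u(-1147) = (-17 - 1*597)/(1795 + 2*(-1147)²) = (-17 - 597)/(1795 + 2*1315609) = -614/(1795 + 2631218) = -614/2633013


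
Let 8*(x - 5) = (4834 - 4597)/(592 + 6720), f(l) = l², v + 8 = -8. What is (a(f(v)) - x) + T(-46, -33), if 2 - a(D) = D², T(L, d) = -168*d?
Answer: -3509467757/58496 ≈ -59995.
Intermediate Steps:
v = -16 (v = -8 - 8 = -16)
x = 292717/58496 (x = 5 + ((4834 - 4597)/(592 + 6720))/8 = 5 + (237/7312)/8 = 5 + (237*(1/7312))/8 = 5 + (⅛)*(237/7312) = 5 + 237/58496 = 292717/58496 ≈ 5.0041)
a(D) = 2 - D²
(a(f(v)) - x) + T(-46, -33) = ((2 - ((-16)²)²) - 1*292717/58496) - 168*(-33) = ((2 - 1*256²) - 292717/58496) + 5544 = ((2 - 1*65536) - 292717/58496) + 5544 = ((2 - 65536) - 292717/58496) + 5544 = (-65534 - 292717/58496) + 5544 = -3833769581/58496 + 5544 = -3509467757/58496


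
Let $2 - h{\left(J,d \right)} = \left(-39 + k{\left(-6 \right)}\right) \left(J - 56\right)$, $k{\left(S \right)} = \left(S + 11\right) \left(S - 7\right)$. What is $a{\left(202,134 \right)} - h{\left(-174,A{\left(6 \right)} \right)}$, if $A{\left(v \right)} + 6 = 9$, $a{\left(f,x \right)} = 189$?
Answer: $24107$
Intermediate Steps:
$k{\left(S \right)} = \left(-7 + S\right) \left(11 + S\right)$ ($k{\left(S \right)} = \left(11 + S\right) \left(-7 + S\right) = \left(-7 + S\right) \left(11 + S\right)$)
$A{\left(v \right)} = 3$ ($A{\left(v \right)} = -6 + 9 = 3$)
$h{\left(J,d \right)} = -5822 + 104 J$ ($h{\left(J,d \right)} = 2 - \left(-39 + \left(-77 + \left(-6\right)^{2} + 4 \left(-6\right)\right)\right) \left(J - 56\right) = 2 - \left(-39 - 65\right) \left(-56 + J\right) = 2 - - 104 \left(-56 + J\right) = 2 - \left(5824 - 104 J\right) = 2 + \left(-5824 + 104 J\right) = -5822 + 104 J$)
$a{\left(202,134 \right)} - h{\left(-174,A{\left(6 \right)} \right)} = 189 - \left(-5822 + 104 \left(-174\right)\right) = 189 - \left(-5822 - 18096\right) = 189 - -23918 = 189 + 23918 = 24107$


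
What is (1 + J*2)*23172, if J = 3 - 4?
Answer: -23172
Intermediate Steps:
J = -1
(1 + J*2)*23172 = (1 - 1*2)*23172 = (1 - 2)*23172 = -1*23172 = -23172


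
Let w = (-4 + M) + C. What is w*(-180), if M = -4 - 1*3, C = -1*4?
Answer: 2700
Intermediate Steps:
C = -4
M = -7 (M = -4 - 3 = -7)
w = -15 (w = (-4 - 7) - 4 = -11 - 4 = -15)
w*(-180) = -15*(-180) = 2700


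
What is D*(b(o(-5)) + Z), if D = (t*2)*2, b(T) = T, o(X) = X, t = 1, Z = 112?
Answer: 428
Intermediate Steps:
D = 4 (D = (1*2)*2 = 2*2 = 4)
D*(b(o(-5)) + Z) = 4*(-5 + 112) = 4*107 = 428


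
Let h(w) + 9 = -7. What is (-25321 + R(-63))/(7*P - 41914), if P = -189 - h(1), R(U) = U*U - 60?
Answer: 21412/43125 ≈ 0.49651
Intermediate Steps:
h(w) = -16 (h(w) = -9 - 7 = -16)
R(U) = -60 + U² (R(U) = U² - 60 = -60 + U²)
P = -173 (P = -189 - 1*(-16) = -189 + 16 = -173)
(-25321 + R(-63))/(7*P - 41914) = (-25321 + (-60 + (-63)²))/(7*(-173) - 41914) = (-25321 + (-60 + 3969))/(-1211 - 41914) = (-25321 + 3909)/(-43125) = -21412*(-1/43125) = 21412/43125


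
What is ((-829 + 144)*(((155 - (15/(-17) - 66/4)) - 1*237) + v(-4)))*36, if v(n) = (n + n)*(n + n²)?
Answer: 67334130/17 ≈ 3.9608e+6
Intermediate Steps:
v(n) = 2*n*(n + n²) (v(n) = (2*n)*(n + n²) = 2*n*(n + n²))
((-829 + 144)*(((155 - (15/(-17) - 66/4)) - 1*237) + v(-4)))*36 = ((-829 + 144)*(((155 - (15/(-17) - 66/4)) - 1*237) + 2*(-4)²*(1 - 4)))*36 = -685*(((155 - (15*(-1/17) - 66*¼)) - 237) + 2*16*(-3))*36 = -685*(((155 - (-15/17 - 33/2)) - 237) - 96)*36 = -685*(((155 - 1*(-591/34)) - 237) - 96)*36 = -685*(((155 + 591/34) - 237) - 96)*36 = -685*((5861/34 - 237) - 96)*36 = -685*(-2197/34 - 96)*36 = -685*(-5461/34)*36 = (3740785/34)*36 = 67334130/17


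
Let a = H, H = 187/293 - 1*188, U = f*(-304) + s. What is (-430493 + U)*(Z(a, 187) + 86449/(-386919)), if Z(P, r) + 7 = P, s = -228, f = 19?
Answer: 3209648688296731/37789089 ≈ 8.4936e+7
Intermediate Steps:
U = -6004 (U = 19*(-304) - 228 = -5776 - 228 = -6004)
H = -54897/293 (H = 187*(1/293) - 188 = 187/293 - 188 = -54897/293 ≈ -187.36)
a = -54897/293 ≈ -187.36
Z(P, r) = -7 + P
(-430493 + U)*(Z(a, 187) + 86449/(-386919)) = (-430493 - 6004)*((-7 - 54897/293) + 86449/(-386919)) = -436497*(-56948/293 + 86449*(-1/386919)) = -436497*(-56948/293 - 86449/386919) = -436497*(-22059592769/113367267) = 3209648688296731/37789089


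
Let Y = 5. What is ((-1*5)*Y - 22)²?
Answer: 2209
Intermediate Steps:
((-1*5)*Y - 22)² = (-1*5*5 - 22)² = (-5*5 - 22)² = (-25 - 22)² = (-47)² = 2209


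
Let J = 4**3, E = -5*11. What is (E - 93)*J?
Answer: -9472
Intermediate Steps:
E = -55
J = 64
(E - 93)*J = (-55 - 93)*64 = -148*64 = -9472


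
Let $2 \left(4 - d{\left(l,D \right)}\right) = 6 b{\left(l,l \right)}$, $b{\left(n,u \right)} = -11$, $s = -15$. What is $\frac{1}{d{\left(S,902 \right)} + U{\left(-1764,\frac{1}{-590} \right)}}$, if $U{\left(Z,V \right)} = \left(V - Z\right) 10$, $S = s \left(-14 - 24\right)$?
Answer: $\frac{59}{1042942} \approx 5.6571 \cdot 10^{-5}$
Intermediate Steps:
$S = 570$ ($S = - 15 \left(-14 - 24\right) = \left(-15\right) \left(-38\right) = 570$)
$U{\left(Z,V \right)} = - 10 Z + 10 V$
$d{\left(l,D \right)} = 37$ ($d{\left(l,D \right)} = 4 - \frac{6 \left(-11\right)}{2} = 4 - -33 = 4 + 33 = 37$)
$\frac{1}{d{\left(S,902 \right)} + U{\left(-1764,\frac{1}{-590} \right)}} = \frac{1}{37 + \left(\left(-10\right) \left(-1764\right) + \frac{10}{-590}\right)} = \frac{1}{37 + \left(17640 + 10 \left(- \frac{1}{590}\right)\right)} = \frac{1}{37 + \left(17640 - \frac{1}{59}\right)} = \frac{1}{37 + \frac{1040759}{59}} = \frac{1}{\frac{1042942}{59}} = \frac{59}{1042942}$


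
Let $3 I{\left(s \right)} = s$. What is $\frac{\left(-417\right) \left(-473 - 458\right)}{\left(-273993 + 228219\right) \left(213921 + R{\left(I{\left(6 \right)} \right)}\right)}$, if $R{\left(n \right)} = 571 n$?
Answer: $- \frac{129409}{3281431254} \approx -3.9437 \cdot 10^{-5}$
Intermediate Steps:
$I{\left(s \right)} = \frac{s}{3}$
$\frac{\left(-417\right) \left(-473 - 458\right)}{\left(-273993 + 228219\right) \left(213921 + R{\left(I{\left(6 \right)} \right)}\right)} = \frac{\left(-417\right) \left(-473 - 458\right)}{\left(-273993 + 228219\right) \left(213921 + 571 \cdot \frac{1}{3} \cdot 6\right)} = \frac{\left(-417\right) \left(-931\right)}{\left(-45774\right) \left(213921 + 571 \cdot 2\right)} = \frac{388227}{\left(-45774\right) \left(213921 + 1142\right)} = \frac{388227}{\left(-45774\right) 215063} = \frac{388227}{-9844293762} = 388227 \left(- \frac{1}{9844293762}\right) = - \frac{129409}{3281431254}$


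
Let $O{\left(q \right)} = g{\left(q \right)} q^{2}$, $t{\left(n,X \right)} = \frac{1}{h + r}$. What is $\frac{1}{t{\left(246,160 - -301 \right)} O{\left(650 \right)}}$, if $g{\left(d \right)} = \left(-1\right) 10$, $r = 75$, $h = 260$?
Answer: $- \frac{67}{845000} \approx -7.929 \cdot 10^{-5}$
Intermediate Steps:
$g{\left(d \right)} = -10$
$t{\left(n,X \right)} = \frac{1}{335}$ ($t{\left(n,X \right)} = \frac{1}{260 + 75} = \frac{1}{335}$)
$O{\left(q \right)} = - 10 q^{2}$
$\frac{1}{t{\left(246,160 - -301 \right)} O{\left(650 \right)}} = \frac{\frac{1}{\frac{1}{335}}}{\left(-10\right) 650^{2}} = \frac{335}{\left(-10\right) 422500} = \frac{335}{-4225000} = 335 \left(- \frac{1}{4225000}\right) = - \frac{67}{845000}$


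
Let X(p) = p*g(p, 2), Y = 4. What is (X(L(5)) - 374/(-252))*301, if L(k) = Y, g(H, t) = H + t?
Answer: 138073/18 ≈ 7670.7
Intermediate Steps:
L(k) = 4
X(p) = p*(2 + p) (X(p) = p*(p + 2) = p*(2 + p))
(X(L(5)) - 374/(-252))*301 = (4*(2 + 4) - 374/(-252))*301 = (4*6 - 374*(-1/252))*301 = (24 + 187/126)*301 = (3211/126)*301 = 138073/18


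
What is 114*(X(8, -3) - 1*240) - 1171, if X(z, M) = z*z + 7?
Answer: -20437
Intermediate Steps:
X(z, M) = 7 + z**2 (X(z, M) = z**2 + 7 = 7 + z**2)
114*(X(8, -3) - 1*240) - 1171 = 114*((7 + 8**2) - 1*240) - 1171 = 114*((7 + 64) - 240) - 1171 = 114*(71 - 240) - 1171 = 114*(-169) - 1171 = -19266 - 1171 = -20437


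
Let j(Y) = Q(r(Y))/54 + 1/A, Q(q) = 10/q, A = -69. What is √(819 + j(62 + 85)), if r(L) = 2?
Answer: √140386710/414 ≈ 28.620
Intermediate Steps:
j(Y) = 97/1242 (j(Y) = (10/2)/54 + 1/(-69) = (10*(½))*(1/54) + 1*(-1/69) = 5*(1/54) - 1/69 = 5/54 - 1/69 = 97/1242)
√(819 + j(62 + 85)) = √(819 + 97/1242) = √(1017295/1242) = √140386710/414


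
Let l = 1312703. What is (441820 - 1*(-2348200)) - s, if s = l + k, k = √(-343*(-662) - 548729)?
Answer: 1477317 - I*√321663 ≈ 1.4773e+6 - 567.15*I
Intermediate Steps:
k = I*√321663 (k = √(227066 - 548729) = √(-321663) = I*√321663 ≈ 567.15*I)
s = 1312703 + I*√321663 ≈ 1.3127e+6 + 567.15*I
(441820 - 1*(-2348200)) - s = (441820 - 1*(-2348200)) - (1312703 + I*√321663) = (441820 + 2348200) + (-1312703 - I*√321663) = 2790020 + (-1312703 - I*√321663) = 1477317 - I*√321663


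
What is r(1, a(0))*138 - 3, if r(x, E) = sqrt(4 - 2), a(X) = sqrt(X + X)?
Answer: -3 + 138*sqrt(2) ≈ 192.16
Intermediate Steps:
a(X) = sqrt(2)*sqrt(X) (a(X) = sqrt(2*X) = sqrt(2)*sqrt(X))
r(x, E) = sqrt(2)
r(1, a(0))*138 - 3 = sqrt(2)*138 - 3 = 138*sqrt(2) - 3 = -3 + 138*sqrt(2)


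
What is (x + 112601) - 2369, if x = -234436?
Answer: -124204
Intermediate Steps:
(x + 112601) - 2369 = (-234436 + 112601) - 2369 = -121835 - 2369 = -124204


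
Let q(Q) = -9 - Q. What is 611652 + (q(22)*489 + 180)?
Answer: 596673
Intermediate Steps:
611652 + (q(22)*489 + 180) = 611652 + ((-9 - 1*22)*489 + 180) = 611652 + ((-9 - 22)*489 + 180) = 611652 + (-31*489 + 180) = 611652 + (-15159 + 180) = 611652 - 14979 = 596673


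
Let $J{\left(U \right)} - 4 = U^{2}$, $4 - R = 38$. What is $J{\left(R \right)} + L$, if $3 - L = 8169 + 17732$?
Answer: $-24738$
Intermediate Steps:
$R = -34$ ($R = 4 - 38 = -34$)
$J{\left(U \right)} = 4 + U^{2}$
$L = -25898$ ($L = 3 - \left(8169 + 17732\right) = 3 - 25901 = -25898$)
$J{\left(R \right)} + L = \left(4 + \left(-34\right)^{2}\right) - 25898 = \left(4 + 1156\right) - 25898 = 1160 - 25898 = -24738$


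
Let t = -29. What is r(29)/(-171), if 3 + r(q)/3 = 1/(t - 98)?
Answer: 382/7239 ≈ 0.052770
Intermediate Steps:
r(q) = -1146/127 (r(q) = -9 + 3/(-29 - 98) = -9 + 3/(-127) = -9 + 3*(-1/127) = -9 - 3/127 = -1146/127)
r(29)/(-171) = -1146/127/(-171) = -1146/127*(-1/171) = 382/7239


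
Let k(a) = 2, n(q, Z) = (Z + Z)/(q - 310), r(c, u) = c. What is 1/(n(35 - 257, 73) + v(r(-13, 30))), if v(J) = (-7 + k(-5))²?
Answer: 266/6577 ≈ 0.040444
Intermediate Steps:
n(q, Z) = 2*Z/(-310 + q) (n(q, Z) = (2*Z)/(-310 + q) = 2*Z/(-310 + q))
v(J) = 25 (v(J) = (-7 + 2)² = (-5)² = 25)
1/(n(35 - 257, 73) + v(r(-13, 30))) = 1/(2*73/(-310 + (35 - 257)) + 25) = 1/(2*73/(-310 - 222) + 25) = 1/(2*73/(-532) + 25) = 1/(2*73*(-1/532) + 25) = 1/(-73/266 + 25) = 1/(6577/266) = 266/6577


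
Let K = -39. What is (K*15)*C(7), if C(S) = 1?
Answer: -585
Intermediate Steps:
(K*15)*C(7) = -39*15*1 = -585*1 = -585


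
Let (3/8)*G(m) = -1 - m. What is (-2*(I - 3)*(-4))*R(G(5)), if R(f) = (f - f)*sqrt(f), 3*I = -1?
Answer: 0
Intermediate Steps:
I = -1/3 (I = (1/3)*(-1) = -1/3 ≈ -0.33333)
G(m) = -8/3 - 8*m/3 (G(m) = 8*(-1 - m)/3 = -8/3 - 8*m/3)
R(f) = 0 (R(f) = 0*sqrt(f) = 0)
(-2*(I - 3)*(-4))*R(G(5)) = (-2*(-1/3 - 3)*(-4))*0 = (-2*(-10/3)*(-4))*0 = ((20/3)*(-4))*0 = -80/3*0 = 0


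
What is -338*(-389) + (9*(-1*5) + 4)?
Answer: 131441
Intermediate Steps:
-338*(-389) + (9*(-1*5) + 4) = 131482 + (9*(-5) + 4) = 131482 + (-45 + 4) = 131482 - 41 = 131441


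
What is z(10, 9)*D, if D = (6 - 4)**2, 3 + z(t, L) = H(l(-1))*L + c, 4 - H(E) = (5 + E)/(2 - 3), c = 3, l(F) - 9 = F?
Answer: 612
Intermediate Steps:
l(F) = 9 + F
H(E) = 9 + E (H(E) = 4 - (5 + E)/(2 - 3) = 4 - (5 + E)/(-1) = 4 - (5 + E)*(-1) = 4 - (-5 - E) = 4 + (5 + E) = 9 + E)
z(t, L) = 17*L (z(t, L) = -3 + ((9 + (9 - 1))*L + 3) = -3 + ((9 + 8)*L + 3) = -3 + (17*L + 3) = -3 + (3 + 17*L) = 17*L)
D = 4 (D = 2**2 = 4)
z(10, 9)*D = (17*9)*4 = 153*4 = 612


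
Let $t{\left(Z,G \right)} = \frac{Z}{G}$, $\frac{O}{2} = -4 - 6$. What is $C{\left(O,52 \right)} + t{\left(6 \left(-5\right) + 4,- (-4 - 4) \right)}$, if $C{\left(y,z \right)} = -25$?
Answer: $- \frac{113}{4} \approx -28.25$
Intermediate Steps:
$O = -20$ ($O = 2 \left(-4 - 6\right) = 2 \left(-10\right) = -20$)
$C{\left(O,52 \right)} + t{\left(6 \left(-5\right) + 4,- (-4 - 4) \right)} = -25 + \frac{6 \left(-5\right) + 4}{\left(-1\right) \left(-4 - 4\right)} = -25 + \frac{-30 + 4}{\left(-1\right) \left(-8\right)} = -25 - \frac{26}{8} = -25 - \frac{13}{4} = - \frac{113}{4}$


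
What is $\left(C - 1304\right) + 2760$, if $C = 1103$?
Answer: $2559$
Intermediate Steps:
$\left(C - 1304\right) + 2760 = \left(1103 - 1304\right) + 2760 = -201 + 2760 = 2559$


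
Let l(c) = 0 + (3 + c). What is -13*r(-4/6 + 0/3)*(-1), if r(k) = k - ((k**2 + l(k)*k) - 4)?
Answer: 520/9 ≈ 57.778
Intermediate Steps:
l(c) = 3 + c
r(k) = 4 + k - k**2 - k*(3 + k) (r(k) = k - ((k**2 + (3 + k)*k) - 4) = k - ((k**2 + k*(3 + k)) - 4) = k - (-4 + k**2 + k*(3 + k)) = k + (4 - k**2 - k*(3 + k)) = 4 + k - k**2 - k*(3 + k))
-13*r(-4/6 + 0/3)*(-1) = -13*(4 - 2*(-4/6 + 0/3) - 2*(-4/6 + 0/3)**2)*(-1) = -13*(4 - 2*(-4*1/6 + 0*(1/3)) - 2*(-4*1/6 + 0*(1/3))**2)*(-1) = -13*(4 - 2*(-2/3 + 0) - 2*(-2/3 + 0)**2)*(-1) = -13*(4 - 2*(-2/3) - 2*(-2/3)**2)*(-1) = -13*(4 + 4/3 - 2*4/9)*(-1) = -13*(4 + 4/3 - 8/9)*(-1) = -13*40/9*(-1) = -520/9*(-1) = 520/9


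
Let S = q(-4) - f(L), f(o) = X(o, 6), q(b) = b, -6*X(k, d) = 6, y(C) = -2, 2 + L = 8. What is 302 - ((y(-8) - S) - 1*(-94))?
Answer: 207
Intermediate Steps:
L = 6 (L = -2 + 8 = 6)
X(k, d) = -1 (X(k, d) = -1/6*6 = -1)
f(o) = -1
S = -3 (S = -4 - 1*(-1) = -4 + 1 = -3)
302 - ((y(-8) - S) - 1*(-94)) = 302 - ((-2 - 1*(-3)) - 1*(-94)) = 302 - ((-2 + 3) + 94) = 302 - (1 + 94) = 302 - 1*95 = 302 - 95 = 207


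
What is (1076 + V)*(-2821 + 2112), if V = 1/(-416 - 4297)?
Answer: -3595471583/4713 ≈ -7.6288e+5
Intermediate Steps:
V = -1/4713 (V = 1/(-4713) = -1/4713 ≈ -0.00021218)
(1076 + V)*(-2821 + 2112) = (1076 - 1/4713)*(-2821 + 2112) = (5071187/4713)*(-709) = -3595471583/4713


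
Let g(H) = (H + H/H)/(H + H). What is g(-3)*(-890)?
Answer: -890/3 ≈ -296.67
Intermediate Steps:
g(H) = (1 + H)/(2*H) (g(H) = (H + 1)/((2*H)) = (1 + H)*(1/(2*H)) = (1 + H)/(2*H))
g(-3)*(-890) = ((1/2)*(1 - 3)/(-3))*(-890) = ((1/2)*(-1/3)*(-2))*(-890) = (1/3)*(-890) = -890/3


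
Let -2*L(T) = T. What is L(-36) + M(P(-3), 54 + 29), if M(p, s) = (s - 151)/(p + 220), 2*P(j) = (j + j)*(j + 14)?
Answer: 194/11 ≈ 17.636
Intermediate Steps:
L(T) = -T/2
P(j) = j*(14 + j) (P(j) = ((j + j)*(j + 14))/2 = ((2*j)*(14 + j))/2 = (2*j*(14 + j))/2 = j*(14 + j))
M(p, s) = (-151 + s)/(220 + p)
L(-36) + M(P(-3), 54 + 29) = -½*(-36) + (-151 + (54 + 29))/(220 - 3*(14 - 3)) = 18 + (-151 + 83)/(220 - 3*11) = 18 - 68/(220 - 33) = 18 - 68/187 = 18 + (1/187)*(-68) = 18 - 4/11 = 194/11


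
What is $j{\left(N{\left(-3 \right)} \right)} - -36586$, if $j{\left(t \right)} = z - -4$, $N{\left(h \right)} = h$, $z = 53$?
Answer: $36643$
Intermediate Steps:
$j{\left(t \right)} = 57$ ($j{\left(t \right)} = 53 - -4 = 53 + 4 = 57$)
$j{\left(N{\left(-3 \right)} \right)} - -36586 = 57 - -36586 = 57 + 36586 = 36643$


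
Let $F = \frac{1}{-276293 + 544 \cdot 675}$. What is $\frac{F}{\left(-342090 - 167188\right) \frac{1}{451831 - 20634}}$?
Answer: $- \frac{431197}{46296935146} \approx -9.3137 \cdot 10^{-6}$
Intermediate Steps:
$F = \frac{1}{90907}$ ($F = \frac{1}{-276293 + 367200} = \frac{1}{90907} \approx 1.1 \cdot 10^{-5}$)
$\frac{F}{\left(-342090 - 167188\right) \frac{1}{451831 - 20634}} = \frac{1}{90907 \frac{-342090 - 167188}{451831 - 20634}} = \frac{1}{90907 \left(- \frac{509278}{431197}\right)} = \frac{1}{90907} \left(- \frac{431197}{509278}\right) = - \frac{431197}{46296935146}$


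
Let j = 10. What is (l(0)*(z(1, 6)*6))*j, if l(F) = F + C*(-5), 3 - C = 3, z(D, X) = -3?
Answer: 0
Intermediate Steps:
C = 0 (C = 3 - 1*3 = 3 - 3 = 0)
l(F) = F (l(F) = F + 0*(-5) = F + 0 = F)
(l(0)*(z(1, 6)*6))*j = (0*(-3*6))*10 = (0*(-18))*10 = 0*10 = 0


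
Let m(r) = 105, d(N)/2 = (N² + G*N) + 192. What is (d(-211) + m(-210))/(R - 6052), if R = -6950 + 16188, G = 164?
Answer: 20323/3186 ≈ 6.3788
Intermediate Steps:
d(N) = 384 + 2*N² + 328*N (d(N) = 2*((N² + 164*N) + 192) = 2*(192 + N² + 164*N) = 384 + 2*N² + 328*N)
R = 9238
(d(-211) + m(-210))/(R - 6052) = ((384 + 2*(-211)² + 328*(-211)) + 105)/(9238 - 6052) = ((384 + 2*44521 - 69208) + 105)/3186 = ((384 + 89042 - 69208) + 105)*(1/3186) = (20218 + 105)*(1/3186) = 20323*(1/3186) = 20323/3186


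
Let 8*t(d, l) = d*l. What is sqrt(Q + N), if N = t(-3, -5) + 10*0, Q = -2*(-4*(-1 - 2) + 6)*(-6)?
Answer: sqrt(3486)/4 ≈ 14.761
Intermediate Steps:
t(d, l) = d*l/8 (t(d, l) = (d*l)/8 = d*l/8)
Q = 216 (Q = -2*(-4*(-3) + 6)*(-6) = -2*(12 + 6)*(-6) = -36*(-6) = 216)
N = 15/8 (N = (1/8)*(-3)*(-5) + 10*0 = 15/8 + 0 = 15/8 ≈ 1.8750)
sqrt(Q + N) = sqrt(216 + 15/8) = sqrt(1743/8) = sqrt(3486)/4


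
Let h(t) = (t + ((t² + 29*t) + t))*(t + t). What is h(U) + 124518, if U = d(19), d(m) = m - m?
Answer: 124518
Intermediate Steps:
d(m) = 0
U = 0
h(t) = 2*t*(t² + 31*t) (h(t) = (t + (t² + 30*t))*(2*t) = (t² + 31*t)*(2*t) = 2*t*(t² + 31*t))
h(U) + 124518 = 2*0²*(31 + 0) + 124518 = 2*0*31 + 124518 = 0 + 124518 = 124518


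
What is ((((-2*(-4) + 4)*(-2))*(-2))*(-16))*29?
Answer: -22272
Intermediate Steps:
((((-2*(-4) + 4)*(-2))*(-2))*(-16))*29 = ((((8 + 4)*(-2))*(-2))*(-16))*29 = (((12*(-2))*(-2))*(-16))*29 = (-24*(-2)*(-16))*29 = (48*(-16))*29 = -768*29 = -22272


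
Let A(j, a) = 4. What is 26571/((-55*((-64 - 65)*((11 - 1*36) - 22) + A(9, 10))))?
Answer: -26571/333685 ≈ -0.079629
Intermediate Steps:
26571/((-55*((-64 - 65)*((11 - 1*36) - 22) + A(9, 10)))) = 26571/((-55*((-64 - 65)*((11 - 1*36) - 22) + 4))) = 26571/((-55*(-129*((11 - 36) - 22) + 4))) = 26571/((-55*(-129*(-25 - 22) + 4))) = 26571/((-55*(-129*(-47) + 4))) = 26571/((-55*(6063 + 4))) = 26571/((-55*6067)) = 26571/(-333685) = 26571*(-1/333685) = -26571/333685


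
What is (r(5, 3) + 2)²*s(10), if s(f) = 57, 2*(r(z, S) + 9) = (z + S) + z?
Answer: 57/4 ≈ 14.250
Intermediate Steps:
r(z, S) = -9 + z + S/2 (r(z, S) = -9 + ((z + S) + z)/2 = -9 + ((S + z) + z)/2 = -9 + (S + 2*z)/2 = -9 + (z + S/2) = -9 + z + S/2)
(r(5, 3) + 2)²*s(10) = ((-9 + 5 + (½)*3) + 2)²*57 = ((-9 + 5 + 3/2) + 2)²*57 = (-5/2 + 2)²*57 = (-½)²*57 = (¼)*57 = 57/4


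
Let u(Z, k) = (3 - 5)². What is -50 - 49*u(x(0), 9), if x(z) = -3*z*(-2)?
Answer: -246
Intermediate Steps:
x(z) = 6*z
u(Z, k) = 4 (u(Z, k) = (-2)² = 4)
-50 - 49*u(x(0), 9) = -50 - 49*4 = -50 - 196 = -246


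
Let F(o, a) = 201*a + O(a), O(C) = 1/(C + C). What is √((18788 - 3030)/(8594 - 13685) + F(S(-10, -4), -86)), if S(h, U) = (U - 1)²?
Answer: I*√3314175557114307/437826 ≈ 131.49*I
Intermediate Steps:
S(h, U) = (-1 + U)²
O(C) = 1/(2*C)
F(o, a) = 1/(2*a) + 201*a (F(o, a) = 201*a + 1/(2*a) = 1/(2*a) + 201*a)
√((18788 - 3030)/(8594 - 13685) + F(S(-10, -4), -86)) = √((18788 - 3030)/(8594 - 13685) + ((½)/(-86) + 201*(-86))) = √(15758/(-5091) + ((½)*(-1/86) - 17286)) = √(15758*(-1/5091) + (-1/172 - 17286)) = √(-15758/5091 - 2973193/172) = √(-15139235939/875652) = I*√3314175557114307/437826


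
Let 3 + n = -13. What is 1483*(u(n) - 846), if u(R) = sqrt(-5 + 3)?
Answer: -1254618 + 1483*I*sqrt(2) ≈ -1.2546e+6 + 2097.3*I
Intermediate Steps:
n = -16 (n = -3 - 13 = -16)
u(R) = I*sqrt(2) (u(R) = sqrt(-2) = I*sqrt(2))
1483*(u(n) - 846) = 1483*(I*sqrt(2) - 846) = 1483*(-846 + I*sqrt(2)) = -1254618 + 1483*I*sqrt(2)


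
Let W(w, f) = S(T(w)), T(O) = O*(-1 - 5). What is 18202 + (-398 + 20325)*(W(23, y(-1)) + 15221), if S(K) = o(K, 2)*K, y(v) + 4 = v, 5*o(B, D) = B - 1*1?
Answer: 1898875059/5 ≈ 3.7977e+8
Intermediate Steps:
o(B, D) = -1/5 + B/5 (o(B, D) = (B - 1*1)/5 = (B - 1)/5 = (-1 + B)/5 = -1/5 + B/5)
T(O) = -6*O (T(O) = O*(-6) = -6*O)
y(v) = -4 + v
S(K) = K*(-1/5 + K/5) (S(K) = (-1/5 + K/5)*K = K*(-1/5 + K/5))
W(w, f) = -6*w*(-1 - 6*w)/5 (W(w, f) = (-6*w)*(-1 - 6*w)/5 = -6*w*(-1 - 6*w)/5)
18202 + (-398 + 20325)*(W(23, y(-1)) + 15221) = 18202 + (-398 + 20325)*((6/5)*23*(1 + 6*23) + 15221) = 18202 + 19927*((6/5)*23*(1 + 138) + 15221) = 18202 + 19927*((6/5)*23*139 + 15221) = 18202 + 19927*(19182/5 + 15221) = 18202 + 19927*(95287/5) = 18202 + 1898784049/5 = 1898875059/5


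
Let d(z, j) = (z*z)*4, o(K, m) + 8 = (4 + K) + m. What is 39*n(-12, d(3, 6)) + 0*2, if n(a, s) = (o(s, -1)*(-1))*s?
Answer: -43524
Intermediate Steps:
o(K, m) = -4 + K + m (o(K, m) = -8 + ((4 + K) + m) = -8 + (4 + K + m) = -4 + K + m)
d(z, j) = 4*z**2 (d(z, j) = z**2*4 = 4*z**2)
n(a, s) = s*(5 - s) (n(a, s) = ((-4 + s - 1)*(-1))*s = ((-5 + s)*(-1))*s = (5 - s)*s = s*(5 - s))
39*n(-12, d(3, 6)) + 0*2 = 39*((4*3**2)*(5 - 4*3**2)) + 0*2 = 39*((4*9)*(5 - 4*9)) + 0 = 39*(36*(5 - 1*36)) + 0 = 39*(36*(5 - 36)) + 0 = 39*(36*(-31)) + 0 = 39*(-1116) + 0 = -43524 + 0 = -43524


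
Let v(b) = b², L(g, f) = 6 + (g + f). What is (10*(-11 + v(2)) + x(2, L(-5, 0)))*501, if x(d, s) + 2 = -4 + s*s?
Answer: -37575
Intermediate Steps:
L(g, f) = 6 + f + g (L(g, f) = 6 + (f + g) = 6 + f + g)
x(d, s) = -6 + s² (x(d, s) = -2 + (-4 + s*s) = -2 + (-4 + s²) = -6 + s²)
(10*(-11 + v(2)) + x(2, L(-5, 0)))*501 = (10*(-11 + 2²) + (-6 + (6 + 0 - 5)²))*501 = (10*(-11 + 4) + (-6 + 1²))*501 = (10*(-7) + (-6 + 1))*501 = (-70 - 5)*501 = -75*501 = -37575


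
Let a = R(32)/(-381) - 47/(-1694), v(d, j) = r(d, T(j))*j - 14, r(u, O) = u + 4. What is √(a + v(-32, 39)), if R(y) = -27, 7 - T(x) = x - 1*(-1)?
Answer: I*√423024272314/19558 ≈ 33.255*I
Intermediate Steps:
T(x) = 6 - x (T(x) = 7 - (x - 1*(-1)) = 7 - (x + 1) = 7 - (1 + x) = 7 + (-1 - x) = 6 - x)
r(u, O) = 4 + u
v(d, j) = -14 + j*(4 + d) (v(d, j) = (4 + d)*j - 14 = j*(4 + d) - 14 = -14 + j*(4 + d))
a = 21215/215138 (a = -27/(-381) - 47/(-1694) = -27*(-1/381) - 47*(-1/1694) = 9/127 + 47/1694 = 21215/215138 ≈ 0.098611)
√(a + v(-32, 39)) = √(21215/215138 + (-14 + 39*(4 - 32))) = √(21215/215138 + (-14 + 39*(-28))) = √(21215/215138 + (-14 - 1092)) = √(21215/215138 - 1106) = √(-237921413/215138) = I*√423024272314/19558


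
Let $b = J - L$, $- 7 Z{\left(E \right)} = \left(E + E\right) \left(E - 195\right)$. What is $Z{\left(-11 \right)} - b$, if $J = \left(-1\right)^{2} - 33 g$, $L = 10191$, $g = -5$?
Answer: $\frac{65643}{7} \approx 9377.6$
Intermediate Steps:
$Z{\left(E \right)} = - \frac{2 E \left(-195 + E\right)}{7}$ ($Z{\left(E \right)} = - \frac{\left(E + E\right) \left(E - 195\right)}{7} = - \frac{2 E \left(-195 + E\right)}{7}$)
$J = 166$ ($J = \left(-1\right)^{2} - -165 = 1 + 165 = 166$)
$b = -10025$ ($b = 166 - 10191 = -10025$)
$Z{\left(-11 \right)} - b = \frac{2}{7} \left(-11\right) \left(195 - -11\right) - -10025 = \frac{2}{7} \left(-11\right) \left(195 + 11\right) + 10025 = \frac{2}{7} \left(-11\right) 206 + 10025 = - \frac{4532}{7} + 10025 = \frac{65643}{7}$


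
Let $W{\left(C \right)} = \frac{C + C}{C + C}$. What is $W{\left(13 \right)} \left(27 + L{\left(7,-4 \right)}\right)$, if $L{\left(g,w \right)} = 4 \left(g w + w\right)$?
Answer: $-101$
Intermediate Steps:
$W{\left(C \right)} = 1$ ($W{\left(C \right)} = \frac{2 C}{2 C} = 2 C \frac{1}{2 C} = 1$)
$L{\left(g,w \right)} = 4 w + 4 g w$ ($L{\left(g,w \right)} = 4 \left(w + g w\right) = 4 w + 4 g w$)
$W{\left(13 \right)} \left(27 + L{\left(7,-4 \right)}\right) = 1 \left(27 + 4 \left(-4\right) \left(1 + 7\right)\right) = 1 \left(27 + 4 \left(-4\right) 8\right) = 1 \left(27 - 128\right) = 1 \left(-101\right) = -101$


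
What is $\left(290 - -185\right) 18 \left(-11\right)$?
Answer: $-94050$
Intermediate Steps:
$\left(290 - -185\right) 18 \left(-11\right) = \left(290 + 185\right) \left(-198\right) = 475 \left(-198\right) = -94050$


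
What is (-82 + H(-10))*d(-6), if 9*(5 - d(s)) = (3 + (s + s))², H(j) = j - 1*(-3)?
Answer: 356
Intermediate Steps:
H(j) = 3 + j (H(j) = j + 3 = 3 + j)
d(s) = 5 - (3 + 2*s)²/9 (d(s) = 5 - (3 + (s + s))²/9 = 5 - (3 + 2*s)²/9)
(-82 + H(-10))*d(-6) = (-82 + (3 - 10))*(5 - (3 + 2*(-6))²/9) = (-82 - 7)*(5 - (3 - 12)²/9) = -89*(5 - ⅑*(-9)²) = -89*(5 - ⅑*81) = -89*(5 - 9) = -89*(-4) = 356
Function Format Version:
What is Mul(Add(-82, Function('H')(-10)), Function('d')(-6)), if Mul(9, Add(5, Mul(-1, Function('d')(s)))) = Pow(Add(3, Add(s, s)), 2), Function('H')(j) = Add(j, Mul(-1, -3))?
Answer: 356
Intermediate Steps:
Function('H')(j) = Add(3, j) (Function('H')(j) = Add(j, 3) = Add(3, j))
Function('d')(s) = Add(5, Mul(Rational(-1, 9), Pow(Add(3, Mul(2, s)), 2))) (Function('d')(s) = Add(5, Mul(Rational(-1, 9), Pow(Add(3, Add(s, s)), 2))) = Add(5, Mul(Rational(-1, 9), Pow(Add(3, Mul(2, s)), 2))))
Mul(Add(-82, Function('H')(-10)), Function('d')(-6)) = Mul(Add(-82, Add(3, -10)), Add(5, Mul(Rational(-1, 9), Pow(Add(3, Mul(2, -6)), 2)))) = Mul(Add(-82, -7), Add(5, Mul(Rational(-1, 9), Pow(Add(3, -12), 2)))) = Mul(-89, Add(5, Mul(Rational(-1, 9), Pow(-9, 2)))) = Mul(-89, Add(5, Mul(Rational(-1, 9), 81))) = Mul(-89, Add(5, -9)) = Mul(-89, -4) = 356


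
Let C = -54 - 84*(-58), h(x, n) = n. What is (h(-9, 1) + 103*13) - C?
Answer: -3478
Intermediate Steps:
C = 4818 (C = -54 + 4872 = 4818)
(h(-9, 1) + 103*13) - C = (1 + 103*13) - 1*4818 = (1 + 1339) - 4818 = 1340 - 4818 = -3478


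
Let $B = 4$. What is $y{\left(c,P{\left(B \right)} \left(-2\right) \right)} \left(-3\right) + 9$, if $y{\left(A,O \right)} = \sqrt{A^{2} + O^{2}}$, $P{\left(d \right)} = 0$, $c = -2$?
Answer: $3$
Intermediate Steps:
$y{\left(c,P{\left(B \right)} \left(-2\right) \right)} \left(-3\right) + 9 = \sqrt{\left(-2\right)^{2} + \left(0 \left(-2\right)\right)^{2}} \left(-3\right) + 9 = \sqrt{4 + 0^{2}} \left(-3\right) + 9 = \sqrt{4 + 0} \left(-3\right) + 9 = \sqrt{4} \left(-3\right) + 9 = 2 \left(-3\right) + 9 = -6 + 9 = 3$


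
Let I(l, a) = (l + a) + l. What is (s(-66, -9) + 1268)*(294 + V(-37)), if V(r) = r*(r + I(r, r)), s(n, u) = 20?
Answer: 7431760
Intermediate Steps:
I(l, a) = a + 2*l (I(l, a) = (a + l) + l = a + 2*l)
V(r) = 4*r² (V(r) = r*(r + (r + 2*r)) = r*(r + 3*r) = r*(4*r) = 4*r²)
(s(-66, -9) + 1268)*(294 + V(-37)) = (20 + 1268)*(294 + 4*(-37)²) = 1288*(294 + 4*1369) = 1288*(294 + 5476) = 1288*5770 = 7431760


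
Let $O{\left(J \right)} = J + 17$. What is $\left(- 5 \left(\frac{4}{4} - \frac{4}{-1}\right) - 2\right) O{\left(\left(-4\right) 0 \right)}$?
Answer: $-459$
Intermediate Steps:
$O{\left(J \right)} = 17 + J$
$\left(- 5 \left(\frac{4}{4} - \frac{4}{-1}\right) - 2\right) O{\left(\left(-4\right) 0 \right)} = \left(- 5 \left(\frac{4}{4} - \frac{4}{-1}\right) - 2\right) \left(17 - 0\right) = \left(- 5 \left(4 \cdot \frac{1}{4} - -4\right) - 2\right) \left(17 + 0\right) = \left(- 5 \left(1 + 4\right) - 2\right) 17 = \left(\left(-5\right) 5 - 2\right) 17 = \left(-25 - 2\right) 17 = \left(-27\right) 17 = -459$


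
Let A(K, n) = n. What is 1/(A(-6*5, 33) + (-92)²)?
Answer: 1/8497 ≈ 0.00011769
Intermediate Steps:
1/(A(-6*5, 33) + (-92)²) = 1/(33 + (-92)²) = 1/(33 + 8464) = 1/8497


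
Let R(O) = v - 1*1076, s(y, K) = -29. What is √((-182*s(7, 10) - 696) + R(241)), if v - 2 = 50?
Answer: √3558 ≈ 59.649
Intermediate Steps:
v = 52 (v = 2 + 50 = 52)
R(O) = -1024 (R(O) = 52 - 1*1076 = 52 - 1076 = -1024)
√((-182*s(7, 10) - 696) + R(241)) = √((-182*(-29) - 696) - 1024) = √((5278 - 696) - 1024) = √(4582 - 1024) = √3558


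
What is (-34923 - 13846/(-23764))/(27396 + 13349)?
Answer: -414948163/484132090 ≈ -0.85710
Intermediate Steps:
(-34923 - 13846/(-23764))/(27396 + 13349) = (-34923 - 13846*(-1/23764))/40745 = (-34923 + 6923/11882)*(1/40745) = -414948163/11882*1/40745 = -414948163/484132090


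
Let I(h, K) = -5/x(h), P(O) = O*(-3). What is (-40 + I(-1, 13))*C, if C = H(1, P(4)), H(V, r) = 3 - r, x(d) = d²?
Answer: -675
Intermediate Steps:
P(O) = -3*O
I(h, K) = -5/h²
C = 15 (C = 3 - (-3)*4 = 3 - 1*(-12) = 3 + 12 = 15)
(-40 + I(-1, 13))*C = (-40 - 5/(-1)²)*15 = (-40 - 5*1)*15 = (-40 - 5)*15 = -45*15 = -675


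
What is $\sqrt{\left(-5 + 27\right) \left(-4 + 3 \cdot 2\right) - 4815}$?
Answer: $i \sqrt{4771} \approx 69.072 i$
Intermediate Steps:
$\sqrt{\left(-5 + 27\right) \left(-4 + 3 \cdot 2\right) - 4815} = \sqrt{22 \left(-4 + 6\right) - 4815} = \sqrt{22 \cdot 2 - 4815} = \sqrt{44 - 4815} = \sqrt{-4771} = i \sqrt{4771}$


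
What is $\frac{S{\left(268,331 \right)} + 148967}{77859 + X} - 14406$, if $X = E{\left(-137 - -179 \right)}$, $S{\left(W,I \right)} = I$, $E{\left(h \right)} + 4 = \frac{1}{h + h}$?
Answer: $- \frac{94200120294}{6539821} \approx -14404.0$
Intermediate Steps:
$E{\left(h \right)} = -4 + \frac{1}{2 h}$ ($E{\left(h \right)} = -4 + \frac{1}{h + h} = -4 + \frac{1}{2 h}$)
$X = - \frac{335}{84}$ ($X = -4 + \frac{1}{2 \left(-137 - -179\right)} = -4 + \frac{1}{2 \left(-137 + 179\right)} = -4 + \frac{1}{2 \cdot 42} = -4 + \frac{1}{2} \cdot \frac{1}{42} = -4 + \frac{1}{84} = - \frac{335}{84} \approx -3.9881$)
$\frac{S{\left(268,331 \right)} + 148967}{77859 + X} - 14406 = \frac{331 + 148967}{77859 - \frac{335}{84}} - 14406 = \frac{149298}{\frac{6539821}{84}} - 14406 = 149298 \cdot \frac{84}{6539821} - 14406 = \frac{12541032}{6539821} - 14406 = - \frac{94200120294}{6539821}$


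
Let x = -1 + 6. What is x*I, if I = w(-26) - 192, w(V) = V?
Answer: -1090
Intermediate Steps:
x = 5
I = -218 (I = -26 - 192 = -218)
x*I = 5*(-218) = -1090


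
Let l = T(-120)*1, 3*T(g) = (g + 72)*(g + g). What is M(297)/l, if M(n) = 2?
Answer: 1/1920 ≈ 0.00052083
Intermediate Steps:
T(g) = 2*g*(72 + g)/3 (T(g) = ((g + 72)*(g + g))/3 = ((72 + g)*(2*g))/3 = (2*g*(72 + g))/3 = 2*g*(72 + g)/3)
l = 3840 (l = ((⅔)*(-120)*(72 - 120))*1 = ((⅔)*(-120)*(-48))*1 = 3840*1 = 3840)
M(297)/l = 2/3840 = 2*(1/3840) = 1/1920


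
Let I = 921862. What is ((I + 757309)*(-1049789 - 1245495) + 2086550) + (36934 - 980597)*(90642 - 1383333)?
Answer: -2634307575881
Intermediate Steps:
((I + 757309)*(-1049789 - 1245495) + 2086550) + (36934 - 980597)*(90642 - 1383333) = ((921862 + 757309)*(-1049789 - 1245495) + 2086550) + (36934 - 980597)*(90642 - 1383333) = (1679171*(-2295284) + 2086550) - 943663*(-1292691) = (-3854174329564 + 2086550) + 1219864667133 = -3854172243014 + 1219864667133 = -2634307575881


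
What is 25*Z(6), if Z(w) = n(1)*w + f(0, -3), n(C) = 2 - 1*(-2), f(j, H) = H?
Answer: 525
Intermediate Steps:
n(C) = 4 (n(C) = 2 + 2 = 4)
Z(w) = -3 + 4*w (Z(w) = 4*w - 3 = -3 + 4*w)
25*Z(6) = 25*(-3 + 4*6) = 25*(-3 + 24) = 25*21 = 525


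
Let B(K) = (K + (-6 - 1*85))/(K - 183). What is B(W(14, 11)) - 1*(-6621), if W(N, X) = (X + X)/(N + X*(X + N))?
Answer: 350045442/52865 ≈ 6621.5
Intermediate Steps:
W(N, X) = 2*X/(N + X*(N + X)) (W(N, X) = (2*X)/(N + X*(N + X)) = 2*X/(N + X*(N + X)))
B(K) = (-91 + K)/(-183 + K) (B(K) = (K + (-6 - 85))/(-183 + K) = (K - 91)/(-183 + K) = (-91 + K)/(-183 + K))
B(W(14, 11)) - 1*(-6621) = (-91 + 2*11/(14 + 11² + 14*11))/(-183 + 2*11/(14 + 11² + 14*11)) - 1*(-6621) = (-91 + 2*11/(14 + 121 + 154))/(-183 + 2*11/(14 + 121 + 154)) + 6621 = (-91 + 2*11/289)/(-183 + 2*11/289) + 6621 = (-91 + 2*11*(1/289))/(-183 + 2*11*(1/289)) + 6621 = (-91 + 22/289)/(-183 + 22/289) + 6621 = -26277/289/(-52865/289) + 6621 = -289/52865*(-26277/289) + 6621 = 26277/52865 + 6621 = 350045442/52865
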